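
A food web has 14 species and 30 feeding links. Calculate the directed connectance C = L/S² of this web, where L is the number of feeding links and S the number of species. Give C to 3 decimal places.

The web has S = 14 species and L = 30 feeding links.
C = L / S² = 30 / 196 = 0.1531 ≈ 0.153.

C = 0.153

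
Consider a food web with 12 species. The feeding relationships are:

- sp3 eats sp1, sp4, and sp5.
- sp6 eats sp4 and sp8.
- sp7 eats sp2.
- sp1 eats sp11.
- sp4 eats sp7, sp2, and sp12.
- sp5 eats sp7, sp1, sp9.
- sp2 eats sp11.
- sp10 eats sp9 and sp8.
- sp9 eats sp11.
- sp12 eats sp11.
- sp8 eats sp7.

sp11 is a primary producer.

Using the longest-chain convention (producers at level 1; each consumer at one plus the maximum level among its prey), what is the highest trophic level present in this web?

5

Producers (level 1): sp11.
sp11 → sp2 → sp7 → sp5 → sp3 gives sp3 level 5.
No species has a prey at level 5, so no species reaches level 6.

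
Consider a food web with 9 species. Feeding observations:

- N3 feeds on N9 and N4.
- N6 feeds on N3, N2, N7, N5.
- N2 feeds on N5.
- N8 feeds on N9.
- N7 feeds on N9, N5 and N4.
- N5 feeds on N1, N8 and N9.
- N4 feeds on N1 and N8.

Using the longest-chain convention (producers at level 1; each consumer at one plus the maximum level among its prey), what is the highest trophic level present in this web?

Producers (level 1): N1, N9.
N9 → N8 → N5 → N2 → N6 gives N6 level 5.
No species has a prey at level 5, so no species reaches level 6.

5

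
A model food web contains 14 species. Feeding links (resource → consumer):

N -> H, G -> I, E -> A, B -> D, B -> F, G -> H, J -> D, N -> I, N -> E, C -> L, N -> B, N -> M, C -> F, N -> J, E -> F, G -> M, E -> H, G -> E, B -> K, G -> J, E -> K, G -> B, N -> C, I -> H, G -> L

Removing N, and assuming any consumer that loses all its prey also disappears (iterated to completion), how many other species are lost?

1

Remove N.
Round 1: C (all prey gone) → extinct.
No further losses. Total secondary extinctions: 1.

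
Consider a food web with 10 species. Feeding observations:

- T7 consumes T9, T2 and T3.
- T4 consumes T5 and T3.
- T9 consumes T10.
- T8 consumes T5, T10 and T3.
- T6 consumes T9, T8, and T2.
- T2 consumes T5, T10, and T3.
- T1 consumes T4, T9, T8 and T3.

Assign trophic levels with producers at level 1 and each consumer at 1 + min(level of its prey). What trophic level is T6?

Trophic level 3

T10 is a producer → level 1.
T9 eats T10 → level 2.
T6 eats T9 → level 3.
No prey of T6 is below level 2, so 3 is the minimum.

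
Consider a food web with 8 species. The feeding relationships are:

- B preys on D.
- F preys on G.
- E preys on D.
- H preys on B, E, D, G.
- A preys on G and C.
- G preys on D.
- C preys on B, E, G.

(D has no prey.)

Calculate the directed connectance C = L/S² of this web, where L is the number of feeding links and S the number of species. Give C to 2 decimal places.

C = 0.20

The web has S = 8 species and L = 13 feeding links.
C = L / S² = 13 / 64 = 0.2031 ≈ 0.20.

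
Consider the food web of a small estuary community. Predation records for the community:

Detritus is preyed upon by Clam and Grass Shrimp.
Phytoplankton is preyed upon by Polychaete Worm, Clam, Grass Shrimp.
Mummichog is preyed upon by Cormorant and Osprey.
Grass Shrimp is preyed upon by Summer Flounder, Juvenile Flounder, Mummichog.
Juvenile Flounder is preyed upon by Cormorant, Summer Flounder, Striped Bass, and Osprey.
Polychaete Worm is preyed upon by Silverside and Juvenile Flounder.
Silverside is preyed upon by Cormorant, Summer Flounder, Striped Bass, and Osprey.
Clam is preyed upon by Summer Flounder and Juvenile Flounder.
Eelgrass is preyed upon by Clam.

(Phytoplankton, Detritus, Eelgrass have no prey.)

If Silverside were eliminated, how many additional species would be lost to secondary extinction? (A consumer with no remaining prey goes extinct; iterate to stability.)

0

Remove Silverside.
Every predator of it retains at least one other prey: Osprey still has Mummichog, Juvenile Flounder; Summer Flounder still has Clam, Grass Shrimp, Juvenile Flounder; Cormorant still has Mummichog, Juvenile Flounder; Striped Bass still has Juvenile Flounder.
No consumer loses all prey, so no secondary extinctions occur.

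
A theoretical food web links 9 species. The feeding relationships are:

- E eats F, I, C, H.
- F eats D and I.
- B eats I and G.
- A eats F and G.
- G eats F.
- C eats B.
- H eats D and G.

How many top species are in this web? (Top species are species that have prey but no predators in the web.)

2

Top species (has prey, but nothing eats it): A, E.
Count: 2.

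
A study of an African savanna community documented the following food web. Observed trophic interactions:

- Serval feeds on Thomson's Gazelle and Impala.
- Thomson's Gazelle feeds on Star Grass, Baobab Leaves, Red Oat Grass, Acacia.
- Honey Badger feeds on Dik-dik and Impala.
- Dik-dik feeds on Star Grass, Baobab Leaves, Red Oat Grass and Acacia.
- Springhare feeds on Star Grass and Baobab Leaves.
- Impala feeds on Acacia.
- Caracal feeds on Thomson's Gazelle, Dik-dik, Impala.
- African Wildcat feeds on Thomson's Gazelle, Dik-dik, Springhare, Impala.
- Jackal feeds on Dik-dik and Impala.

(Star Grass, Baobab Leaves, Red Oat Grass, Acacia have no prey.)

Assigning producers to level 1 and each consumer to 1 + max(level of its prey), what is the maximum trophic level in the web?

Producers (level 1): Star Grass, Baobab Leaves, Red Oat Grass, Acacia.
Star Grass → Springhare → African Wildcat gives African Wildcat level 3.
No species has a prey at level 3, so no species reaches level 4.

3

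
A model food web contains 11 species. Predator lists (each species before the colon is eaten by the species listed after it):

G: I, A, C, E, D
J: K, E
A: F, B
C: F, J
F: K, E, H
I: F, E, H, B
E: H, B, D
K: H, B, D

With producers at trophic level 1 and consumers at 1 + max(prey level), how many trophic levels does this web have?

5

Producers (level 1): G.
G → I → F → K → B gives B level 5.
No species has a prey at level 5, so no species reaches level 6.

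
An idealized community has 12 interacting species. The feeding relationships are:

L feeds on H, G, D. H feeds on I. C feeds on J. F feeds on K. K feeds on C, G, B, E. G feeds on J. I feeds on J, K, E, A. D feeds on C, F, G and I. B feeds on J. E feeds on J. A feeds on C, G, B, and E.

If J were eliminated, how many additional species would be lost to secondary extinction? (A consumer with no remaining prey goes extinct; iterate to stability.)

11

Remove J.
Round 1: C (all prey gone), B (all prey gone), E (all prey gone), G (all prey gone) → extinct.
Round 2: A (all prey gone), K (all prey gone) → extinct.
Round 3: F (all prey gone), I (all prey gone) → extinct.
Round 4: D (all prey gone), H (all prey gone) → extinct.
Round 5: L (all prey gone) → extinct.
No further losses. Total secondary extinctions: 11.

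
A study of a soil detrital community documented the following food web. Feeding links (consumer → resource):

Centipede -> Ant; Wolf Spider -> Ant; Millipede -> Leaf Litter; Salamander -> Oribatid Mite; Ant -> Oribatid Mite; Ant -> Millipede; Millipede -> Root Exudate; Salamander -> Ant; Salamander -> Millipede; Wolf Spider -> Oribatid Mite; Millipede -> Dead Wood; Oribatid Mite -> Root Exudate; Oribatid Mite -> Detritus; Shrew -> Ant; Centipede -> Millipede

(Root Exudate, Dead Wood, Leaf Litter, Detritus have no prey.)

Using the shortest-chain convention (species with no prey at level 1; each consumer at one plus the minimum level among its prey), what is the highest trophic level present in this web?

Basal resources (level 1): Root Exudate, Dead Wood, Leaf Litter, Detritus.
Following each consumer down to its lowest-level prey: Root Exudate → Oribatid Mite → Ant → Shrew (levels 1 through 4).
All prey of Shrew (Ant 3) are at level 3 or above, so Shrew is at level 1 + 3 = 4.
Every consumer has at least one prey at level 3 or below, so none exceeds level 4.

4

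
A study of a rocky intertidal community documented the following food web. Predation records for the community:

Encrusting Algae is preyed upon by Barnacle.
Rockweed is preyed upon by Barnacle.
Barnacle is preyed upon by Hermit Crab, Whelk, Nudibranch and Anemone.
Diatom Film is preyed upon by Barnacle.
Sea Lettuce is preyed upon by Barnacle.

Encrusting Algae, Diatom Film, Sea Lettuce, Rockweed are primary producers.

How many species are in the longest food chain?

3 species

One longest chain: Encrusting Algae → Barnacle → Nudibranch.
It has 3 species and 2 links.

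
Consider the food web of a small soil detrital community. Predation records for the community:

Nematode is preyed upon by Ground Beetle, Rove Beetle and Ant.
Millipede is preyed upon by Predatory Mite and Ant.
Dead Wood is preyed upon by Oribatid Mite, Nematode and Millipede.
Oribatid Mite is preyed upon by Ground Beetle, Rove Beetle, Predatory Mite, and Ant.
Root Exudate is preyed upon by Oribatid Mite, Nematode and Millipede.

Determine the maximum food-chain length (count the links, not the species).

One longest chain: Root Exudate → Millipede → Predatory Mite.
It has 3 species and 2 links.

2 links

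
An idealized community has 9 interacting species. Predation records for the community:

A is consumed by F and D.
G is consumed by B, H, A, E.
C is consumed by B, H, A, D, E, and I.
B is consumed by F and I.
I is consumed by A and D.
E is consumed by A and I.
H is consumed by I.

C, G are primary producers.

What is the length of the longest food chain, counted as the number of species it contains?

5 species

One longest chain: C → E → I → A → F.
It has 5 species and 4 links.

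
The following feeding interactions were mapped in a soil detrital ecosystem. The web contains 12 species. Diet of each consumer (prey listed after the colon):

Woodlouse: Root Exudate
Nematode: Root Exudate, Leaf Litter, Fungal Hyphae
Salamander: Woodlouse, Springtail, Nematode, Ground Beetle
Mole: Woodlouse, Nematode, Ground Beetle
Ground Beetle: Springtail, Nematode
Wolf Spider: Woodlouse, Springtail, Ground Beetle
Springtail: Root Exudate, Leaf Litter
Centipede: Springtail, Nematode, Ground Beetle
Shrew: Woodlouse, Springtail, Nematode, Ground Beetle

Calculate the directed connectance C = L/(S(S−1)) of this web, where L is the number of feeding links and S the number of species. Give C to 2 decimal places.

The web has S = 12 species and L = 25 feeding links.
C = L / (S(S−1)) = 25 / 132 = 0.1894 ≈ 0.19.

C = 0.19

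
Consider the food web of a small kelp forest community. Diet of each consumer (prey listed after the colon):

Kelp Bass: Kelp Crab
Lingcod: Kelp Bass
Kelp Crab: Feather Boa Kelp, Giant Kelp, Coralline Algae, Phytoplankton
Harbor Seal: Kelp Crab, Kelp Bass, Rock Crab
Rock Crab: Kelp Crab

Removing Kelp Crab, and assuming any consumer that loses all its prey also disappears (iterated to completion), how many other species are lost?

Remove Kelp Crab.
Round 1: Kelp Bass (all prey gone), Rock Crab (all prey gone) → extinct.
Round 2: Harbor Seal (all prey gone), Lingcod (all prey gone) → extinct.
No further losses. Total secondary extinctions: 4.

4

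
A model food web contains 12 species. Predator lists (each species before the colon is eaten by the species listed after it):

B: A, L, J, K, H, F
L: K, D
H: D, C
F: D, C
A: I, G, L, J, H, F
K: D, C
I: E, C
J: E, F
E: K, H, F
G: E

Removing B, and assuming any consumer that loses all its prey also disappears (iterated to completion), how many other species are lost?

11

Remove B.
Round 1: A (all prey gone) → extinct.
Round 2: I (all prey gone), G (all prey gone), L (all prey gone), J (all prey gone) → extinct.
Round 3: E (all prey gone) → extinct.
Round 4: K (all prey gone), H (all prey gone), F (all prey gone) → extinct.
Round 5: D (all prey gone), C (all prey gone) → extinct.
No further losses. Total secondary extinctions: 11.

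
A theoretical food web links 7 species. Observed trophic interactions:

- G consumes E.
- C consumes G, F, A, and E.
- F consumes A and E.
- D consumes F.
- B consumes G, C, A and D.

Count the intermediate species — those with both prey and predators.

4

Intermediate species (has both prey and predators): G, F, C, D.
Count: 4.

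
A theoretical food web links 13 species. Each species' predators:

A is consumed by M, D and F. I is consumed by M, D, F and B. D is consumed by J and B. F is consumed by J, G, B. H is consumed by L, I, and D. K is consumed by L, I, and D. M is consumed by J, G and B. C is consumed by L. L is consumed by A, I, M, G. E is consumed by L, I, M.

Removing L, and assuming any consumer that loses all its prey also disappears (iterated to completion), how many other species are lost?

1

Remove L.
Round 1: A (all prey gone) → extinct.
No further losses. Total secondary extinctions: 1.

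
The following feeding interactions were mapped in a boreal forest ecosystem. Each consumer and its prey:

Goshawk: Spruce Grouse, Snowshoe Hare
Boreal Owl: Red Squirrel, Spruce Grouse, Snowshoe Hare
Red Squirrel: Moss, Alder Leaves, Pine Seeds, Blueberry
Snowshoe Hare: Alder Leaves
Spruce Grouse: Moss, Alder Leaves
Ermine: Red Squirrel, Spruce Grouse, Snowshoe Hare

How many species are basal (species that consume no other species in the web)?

Basal species (no prey listed): Moss, Alder Leaves, Pine Seeds, Blueberry.
Count: 4.

4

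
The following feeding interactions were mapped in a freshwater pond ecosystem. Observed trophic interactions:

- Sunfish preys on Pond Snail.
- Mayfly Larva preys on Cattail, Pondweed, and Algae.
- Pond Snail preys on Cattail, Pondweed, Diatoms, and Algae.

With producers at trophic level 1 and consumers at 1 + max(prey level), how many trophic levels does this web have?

3

Producers (level 1): Algae, Cattail, Diatoms, Pondweed.
Algae → Pond Snail → Sunfish gives Sunfish level 3.
No species has a prey at level 3, so no species reaches level 4.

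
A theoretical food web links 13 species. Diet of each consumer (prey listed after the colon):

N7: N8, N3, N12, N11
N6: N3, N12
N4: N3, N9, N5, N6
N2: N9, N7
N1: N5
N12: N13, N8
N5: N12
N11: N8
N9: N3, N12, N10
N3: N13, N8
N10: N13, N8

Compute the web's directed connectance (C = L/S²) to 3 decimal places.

The web has S = 13 species and L = 24 feeding links.
C = L / S² = 24 / 169 = 0.1420 ≈ 0.142.

C = 0.142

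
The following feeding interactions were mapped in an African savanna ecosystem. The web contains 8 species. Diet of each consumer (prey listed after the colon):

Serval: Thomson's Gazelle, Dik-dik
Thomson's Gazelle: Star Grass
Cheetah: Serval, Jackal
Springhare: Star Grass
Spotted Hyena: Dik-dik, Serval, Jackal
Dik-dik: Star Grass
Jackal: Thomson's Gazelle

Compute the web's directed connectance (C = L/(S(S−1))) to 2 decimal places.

C = 0.20

The web has S = 8 species and L = 11 feeding links.
C = L / (S(S−1)) = 11 / 56 = 0.1964 ≈ 0.20.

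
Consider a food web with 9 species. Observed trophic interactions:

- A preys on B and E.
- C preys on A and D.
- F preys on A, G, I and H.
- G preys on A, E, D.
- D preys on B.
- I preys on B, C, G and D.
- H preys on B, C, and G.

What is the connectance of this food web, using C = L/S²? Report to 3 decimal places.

C = 0.235

The web has S = 9 species and L = 19 feeding links.
C = L / S² = 19 / 81 = 0.2346 ≈ 0.235.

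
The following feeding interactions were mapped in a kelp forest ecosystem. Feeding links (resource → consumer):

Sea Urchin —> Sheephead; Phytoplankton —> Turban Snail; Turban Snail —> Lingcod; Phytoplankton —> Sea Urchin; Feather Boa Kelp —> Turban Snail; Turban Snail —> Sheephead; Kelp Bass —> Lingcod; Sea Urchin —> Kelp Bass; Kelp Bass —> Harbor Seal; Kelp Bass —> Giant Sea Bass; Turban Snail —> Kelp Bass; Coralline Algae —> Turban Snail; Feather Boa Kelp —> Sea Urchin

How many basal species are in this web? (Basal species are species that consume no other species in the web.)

3

Basal species (no prey listed): Coralline Algae, Phytoplankton, Feather Boa Kelp.
Count: 3.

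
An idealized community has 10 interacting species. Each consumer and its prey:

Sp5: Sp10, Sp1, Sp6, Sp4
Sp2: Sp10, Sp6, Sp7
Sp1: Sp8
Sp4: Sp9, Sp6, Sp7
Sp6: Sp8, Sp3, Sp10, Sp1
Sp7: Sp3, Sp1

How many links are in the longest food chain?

4 links

One longest chain: Sp8 → Sp1 → Sp6 → Sp4 → Sp5.
It has 5 species and 4 links.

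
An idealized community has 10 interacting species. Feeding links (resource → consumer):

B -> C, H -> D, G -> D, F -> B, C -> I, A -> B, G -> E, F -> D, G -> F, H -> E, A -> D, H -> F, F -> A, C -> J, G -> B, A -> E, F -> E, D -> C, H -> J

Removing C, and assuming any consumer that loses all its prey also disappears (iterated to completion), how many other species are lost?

Remove C.
Round 1: I (all prey gone) → extinct.
No further losses. Total secondary extinctions: 1.

1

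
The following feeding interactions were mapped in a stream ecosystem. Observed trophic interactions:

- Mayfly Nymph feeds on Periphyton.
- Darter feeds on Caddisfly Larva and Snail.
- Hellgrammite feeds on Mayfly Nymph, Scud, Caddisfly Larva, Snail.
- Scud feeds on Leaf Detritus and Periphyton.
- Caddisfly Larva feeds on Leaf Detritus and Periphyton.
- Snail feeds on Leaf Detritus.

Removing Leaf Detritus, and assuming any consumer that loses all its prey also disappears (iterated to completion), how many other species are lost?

Remove Leaf Detritus.
Round 1: Snail (all prey gone) → extinct.
No further losses. Total secondary extinctions: 1.

1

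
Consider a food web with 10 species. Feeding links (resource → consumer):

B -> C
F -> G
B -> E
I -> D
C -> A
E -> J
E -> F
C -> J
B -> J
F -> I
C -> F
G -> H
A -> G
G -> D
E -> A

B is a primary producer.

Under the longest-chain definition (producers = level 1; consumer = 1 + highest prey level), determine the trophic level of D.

Trophic level 5

B is a producer → level 1.
C eats B → level 2.
F eats C (level 2); other prey at levels: E 2 → level 3.
G eats F (level 3); other prey at levels: A 3 → level 4.
D eats G (level 4); other prey at levels: I 4 → level 5.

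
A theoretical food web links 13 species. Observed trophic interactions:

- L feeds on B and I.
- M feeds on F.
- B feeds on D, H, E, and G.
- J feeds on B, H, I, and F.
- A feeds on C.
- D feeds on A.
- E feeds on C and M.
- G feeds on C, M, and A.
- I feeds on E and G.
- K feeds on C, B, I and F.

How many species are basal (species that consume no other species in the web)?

3

Basal species (no prey listed): F, C, H.
Count: 3.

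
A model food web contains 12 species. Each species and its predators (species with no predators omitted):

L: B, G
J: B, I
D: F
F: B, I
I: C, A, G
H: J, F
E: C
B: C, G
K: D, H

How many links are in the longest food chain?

4 links

One longest chain: K → H → J → I → C.
It has 5 species and 4 links.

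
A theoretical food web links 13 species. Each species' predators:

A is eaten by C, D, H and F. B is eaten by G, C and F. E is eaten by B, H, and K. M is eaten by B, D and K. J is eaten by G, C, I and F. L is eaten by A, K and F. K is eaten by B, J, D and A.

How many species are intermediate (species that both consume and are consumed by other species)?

Intermediate species (has both prey and predators): K, A, J, B.
Count: 4.

4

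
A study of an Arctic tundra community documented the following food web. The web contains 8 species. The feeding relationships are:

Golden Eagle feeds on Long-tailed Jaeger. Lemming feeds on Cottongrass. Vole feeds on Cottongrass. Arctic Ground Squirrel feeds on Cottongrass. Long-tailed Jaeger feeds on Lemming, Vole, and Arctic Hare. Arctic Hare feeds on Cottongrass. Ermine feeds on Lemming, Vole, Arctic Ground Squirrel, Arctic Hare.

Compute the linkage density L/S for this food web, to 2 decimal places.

L/S = 1.50

There are L = 12 links among S = 8 species.
L/S = 12/8 = 1.5000 ≈ 1.50.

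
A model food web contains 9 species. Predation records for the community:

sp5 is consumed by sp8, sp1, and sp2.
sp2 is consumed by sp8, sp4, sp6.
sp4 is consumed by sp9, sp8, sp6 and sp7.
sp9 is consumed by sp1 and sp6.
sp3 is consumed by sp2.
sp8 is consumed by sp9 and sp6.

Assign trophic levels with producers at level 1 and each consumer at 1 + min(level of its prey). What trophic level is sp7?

Trophic level 4

sp3 is a producer → level 1.
sp2 eats sp3 → level 2.
sp4 eats sp2 → level 3.
sp7 eats sp4 → level 4.
No prey of sp7 is below level 3, so 4 is the minimum.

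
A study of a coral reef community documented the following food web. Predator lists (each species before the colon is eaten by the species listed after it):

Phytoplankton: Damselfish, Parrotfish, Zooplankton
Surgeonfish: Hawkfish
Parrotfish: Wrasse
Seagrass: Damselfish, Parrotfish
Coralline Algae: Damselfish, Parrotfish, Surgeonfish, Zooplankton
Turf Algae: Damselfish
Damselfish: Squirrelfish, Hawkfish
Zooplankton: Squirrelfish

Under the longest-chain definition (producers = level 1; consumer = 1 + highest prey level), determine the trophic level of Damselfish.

Trophic level 2

Turf Algae is a producer → level 1.
Damselfish eats Turf Algae (level 1); other prey at levels: Coralline Algae 1, Seagrass 1, Phytoplankton 1 → level 2.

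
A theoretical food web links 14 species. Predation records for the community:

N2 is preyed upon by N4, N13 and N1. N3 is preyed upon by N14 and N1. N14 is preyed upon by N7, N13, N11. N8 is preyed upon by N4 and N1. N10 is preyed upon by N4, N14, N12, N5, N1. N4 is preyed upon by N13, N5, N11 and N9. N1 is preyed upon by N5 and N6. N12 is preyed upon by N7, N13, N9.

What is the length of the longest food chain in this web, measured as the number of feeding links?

2 links

One longest chain: N10 → N12 → N9.
It has 3 species and 2 links.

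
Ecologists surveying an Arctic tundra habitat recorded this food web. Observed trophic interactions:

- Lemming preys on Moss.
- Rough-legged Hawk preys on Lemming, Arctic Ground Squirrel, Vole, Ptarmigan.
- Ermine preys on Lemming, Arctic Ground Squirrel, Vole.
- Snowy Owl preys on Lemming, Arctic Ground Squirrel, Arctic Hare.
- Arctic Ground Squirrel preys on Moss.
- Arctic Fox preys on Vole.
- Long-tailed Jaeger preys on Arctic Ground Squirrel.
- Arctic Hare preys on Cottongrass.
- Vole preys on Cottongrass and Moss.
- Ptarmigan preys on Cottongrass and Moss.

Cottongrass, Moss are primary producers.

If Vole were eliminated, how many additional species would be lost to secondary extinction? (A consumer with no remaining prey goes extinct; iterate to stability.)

1

Remove Vole.
Round 1: Arctic Fox (all prey gone) → extinct.
No further losses. Total secondary extinctions: 1.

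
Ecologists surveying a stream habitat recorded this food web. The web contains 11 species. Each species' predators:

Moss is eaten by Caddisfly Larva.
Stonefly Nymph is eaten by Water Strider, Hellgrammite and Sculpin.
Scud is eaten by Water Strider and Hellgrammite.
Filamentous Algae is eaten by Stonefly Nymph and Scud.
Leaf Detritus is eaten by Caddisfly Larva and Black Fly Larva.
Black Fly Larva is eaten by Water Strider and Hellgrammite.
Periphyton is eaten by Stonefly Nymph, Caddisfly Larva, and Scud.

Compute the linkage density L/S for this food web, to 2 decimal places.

There are L = 15 links among S = 11 species.
L/S = 15/11 = 1.3636 ≈ 1.36.

L/S = 1.36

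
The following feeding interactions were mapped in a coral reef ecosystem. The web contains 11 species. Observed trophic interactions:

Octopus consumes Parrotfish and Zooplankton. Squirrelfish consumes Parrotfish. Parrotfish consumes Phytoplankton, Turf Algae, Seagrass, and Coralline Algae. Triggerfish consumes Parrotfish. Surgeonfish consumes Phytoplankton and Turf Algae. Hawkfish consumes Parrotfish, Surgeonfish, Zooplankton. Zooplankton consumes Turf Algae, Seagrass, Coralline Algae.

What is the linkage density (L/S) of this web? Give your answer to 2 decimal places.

L/S = 1.45

There are L = 16 links among S = 11 species.
L/S = 16/11 = 1.4545 ≈ 1.45.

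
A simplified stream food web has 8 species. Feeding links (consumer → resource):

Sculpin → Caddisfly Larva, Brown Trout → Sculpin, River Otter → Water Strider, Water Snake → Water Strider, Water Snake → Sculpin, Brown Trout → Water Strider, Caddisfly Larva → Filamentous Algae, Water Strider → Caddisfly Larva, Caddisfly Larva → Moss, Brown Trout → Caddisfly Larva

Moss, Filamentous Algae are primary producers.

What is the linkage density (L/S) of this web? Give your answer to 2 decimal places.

There are L = 10 links among S = 8 species.
L/S = 10/8 = 1.2500 ≈ 1.25.

L/S = 1.25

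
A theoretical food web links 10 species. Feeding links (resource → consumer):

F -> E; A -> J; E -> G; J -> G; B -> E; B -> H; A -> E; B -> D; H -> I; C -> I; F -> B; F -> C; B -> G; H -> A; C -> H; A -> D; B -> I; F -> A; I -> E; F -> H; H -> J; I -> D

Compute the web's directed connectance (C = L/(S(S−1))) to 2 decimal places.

C = 0.24

The web has S = 10 species and L = 22 feeding links.
C = L / (S(S−1)) = 22 / 90 = 0.2444 ≈ 0.24.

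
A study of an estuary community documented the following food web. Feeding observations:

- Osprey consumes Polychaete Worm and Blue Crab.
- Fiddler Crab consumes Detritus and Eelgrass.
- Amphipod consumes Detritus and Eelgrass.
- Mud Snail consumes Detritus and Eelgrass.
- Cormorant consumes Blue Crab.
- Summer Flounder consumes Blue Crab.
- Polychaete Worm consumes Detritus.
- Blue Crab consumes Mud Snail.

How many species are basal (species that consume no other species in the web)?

Basal species (no prey listed): Detritus, Eelgrass.
Count: 2.

2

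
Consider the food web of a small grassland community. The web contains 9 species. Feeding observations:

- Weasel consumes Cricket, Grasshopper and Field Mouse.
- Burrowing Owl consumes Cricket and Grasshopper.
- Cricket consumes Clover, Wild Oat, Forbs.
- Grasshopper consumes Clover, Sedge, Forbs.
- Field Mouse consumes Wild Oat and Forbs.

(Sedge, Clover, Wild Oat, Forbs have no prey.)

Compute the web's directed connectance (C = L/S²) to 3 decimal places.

C = 0.160

The web has S = 9 species and L = 13 feeding links.
C = L / S² = 13 / 81 = 0.1605 ≈ 0.160.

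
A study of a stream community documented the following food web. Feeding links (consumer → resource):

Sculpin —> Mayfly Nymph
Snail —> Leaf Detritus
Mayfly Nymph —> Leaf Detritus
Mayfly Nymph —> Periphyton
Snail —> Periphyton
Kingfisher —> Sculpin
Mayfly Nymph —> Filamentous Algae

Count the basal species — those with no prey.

3

Basal species (no prey listed): Leaf Detritus, Periphyton, Filamentous Algae.
Count: 3.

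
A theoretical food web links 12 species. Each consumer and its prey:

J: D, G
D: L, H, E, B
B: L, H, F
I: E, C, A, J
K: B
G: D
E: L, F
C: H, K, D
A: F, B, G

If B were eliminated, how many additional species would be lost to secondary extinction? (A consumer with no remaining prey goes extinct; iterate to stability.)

Remove B.
Round 1: K (all prey gone) → extinct.
No further losses. Total secondary extinctions: 1.

1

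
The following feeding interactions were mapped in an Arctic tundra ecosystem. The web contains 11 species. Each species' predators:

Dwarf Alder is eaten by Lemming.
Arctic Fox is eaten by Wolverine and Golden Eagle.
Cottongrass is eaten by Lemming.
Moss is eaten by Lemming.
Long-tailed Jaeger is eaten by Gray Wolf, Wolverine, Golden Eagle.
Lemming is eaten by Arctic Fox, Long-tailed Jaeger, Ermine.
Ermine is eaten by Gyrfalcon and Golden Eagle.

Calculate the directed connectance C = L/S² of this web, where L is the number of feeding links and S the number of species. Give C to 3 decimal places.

C = 0.107

The web has S = 11 species and L = 13 feeding links.
C = L / S² = 13 / 121 = 0.1074 ≈ 0.107.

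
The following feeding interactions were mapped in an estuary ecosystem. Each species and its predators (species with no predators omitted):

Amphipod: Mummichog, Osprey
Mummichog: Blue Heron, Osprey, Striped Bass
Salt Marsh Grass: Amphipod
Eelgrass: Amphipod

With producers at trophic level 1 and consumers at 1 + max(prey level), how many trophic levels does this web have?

Producers (level 1): Eelgrass, Salt Marsh Grass.
Eelgrass → Amphipod → Mummichog → Striped Bass gives Striped Bass level 4.
No species has a prey at level 4, so no species reaches level 5.

4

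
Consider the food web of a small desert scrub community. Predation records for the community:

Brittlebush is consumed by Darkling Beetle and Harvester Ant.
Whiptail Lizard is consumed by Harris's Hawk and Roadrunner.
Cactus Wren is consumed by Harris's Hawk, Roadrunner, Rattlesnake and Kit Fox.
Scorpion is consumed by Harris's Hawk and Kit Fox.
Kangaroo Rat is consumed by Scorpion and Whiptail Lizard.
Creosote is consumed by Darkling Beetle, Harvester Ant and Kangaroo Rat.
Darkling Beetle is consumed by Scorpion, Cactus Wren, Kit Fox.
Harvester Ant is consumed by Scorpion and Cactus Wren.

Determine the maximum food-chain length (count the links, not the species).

One longest chain: Creosote → Kangaroo Rat → Whiptail Lizard → Roadrunner.
It has 4 species and 3 links.

3 links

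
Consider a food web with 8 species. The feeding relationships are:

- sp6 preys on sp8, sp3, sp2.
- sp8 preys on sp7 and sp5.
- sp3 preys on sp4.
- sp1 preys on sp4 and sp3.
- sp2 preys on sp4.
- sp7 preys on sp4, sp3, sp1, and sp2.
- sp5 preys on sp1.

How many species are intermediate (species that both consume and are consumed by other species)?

6

Intermediate species (has both prey and predators): sp2, sp3, sp1, sp7, sp5, sp8.
Count: 6.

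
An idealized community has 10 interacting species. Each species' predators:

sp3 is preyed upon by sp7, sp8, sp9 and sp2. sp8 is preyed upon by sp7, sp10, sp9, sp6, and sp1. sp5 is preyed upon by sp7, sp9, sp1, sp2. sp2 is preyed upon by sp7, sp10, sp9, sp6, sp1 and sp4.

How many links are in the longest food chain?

2 links

One longest chain: sp3 → sp2 → sp6.
It has 3 species and 2 links.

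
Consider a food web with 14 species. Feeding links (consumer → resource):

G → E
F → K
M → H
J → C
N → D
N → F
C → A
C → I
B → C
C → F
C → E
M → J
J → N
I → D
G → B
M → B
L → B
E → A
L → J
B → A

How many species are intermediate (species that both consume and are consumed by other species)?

Intermediate species (has both prey and predators): E, F, I, C, N, J, B.
Count: 7.

7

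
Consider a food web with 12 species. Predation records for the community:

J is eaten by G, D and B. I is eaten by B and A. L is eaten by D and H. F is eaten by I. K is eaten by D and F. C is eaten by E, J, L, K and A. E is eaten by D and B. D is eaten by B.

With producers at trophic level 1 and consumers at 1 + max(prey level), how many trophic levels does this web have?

Producers (level 1): C.
C → K → F → I → B gives B level 5.
No species has a prey at level 5, so no species reaches level 6.

5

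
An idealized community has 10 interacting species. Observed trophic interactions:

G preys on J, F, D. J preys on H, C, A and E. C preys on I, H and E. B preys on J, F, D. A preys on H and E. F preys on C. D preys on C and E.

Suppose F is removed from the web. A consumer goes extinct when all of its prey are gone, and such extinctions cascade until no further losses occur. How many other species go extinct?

Remove F.
Every predator of it retains at least one other prey: B still has J, D; G still has J, D.
No consumer loses all prey, so no secondary extinctions occur.

0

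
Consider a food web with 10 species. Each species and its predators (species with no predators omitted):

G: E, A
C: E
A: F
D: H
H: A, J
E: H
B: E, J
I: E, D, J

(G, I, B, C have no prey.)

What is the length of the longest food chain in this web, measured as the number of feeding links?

4 links

One longest chain: G → E → H → A → F.
It has 5 species and 4 links.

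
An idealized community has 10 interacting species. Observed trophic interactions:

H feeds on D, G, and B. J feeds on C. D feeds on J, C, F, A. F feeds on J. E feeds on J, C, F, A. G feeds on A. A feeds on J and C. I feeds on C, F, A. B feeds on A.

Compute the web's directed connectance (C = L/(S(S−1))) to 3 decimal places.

The web has S = 10 species and L = 20 feeding links.
C = L / (S(S−1)) = 20 / 90 = 0.2222 ≈ 0.222.

C = 0.222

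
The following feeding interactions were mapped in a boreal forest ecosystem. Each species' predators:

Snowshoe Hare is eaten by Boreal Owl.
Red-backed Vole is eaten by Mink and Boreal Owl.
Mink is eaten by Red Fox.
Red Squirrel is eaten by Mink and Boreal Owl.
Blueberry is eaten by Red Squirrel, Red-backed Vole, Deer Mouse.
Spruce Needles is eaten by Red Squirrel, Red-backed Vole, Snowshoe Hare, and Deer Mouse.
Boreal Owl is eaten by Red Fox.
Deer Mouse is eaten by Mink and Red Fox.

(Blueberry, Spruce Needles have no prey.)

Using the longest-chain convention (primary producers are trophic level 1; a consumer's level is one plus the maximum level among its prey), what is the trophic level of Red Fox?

Trophic level 4

Blueberry is a producer → level 1.
Deer Mouse eats Blueberry (level 1); other prey at levels: Spruce Needles 1 → level 2.
Mink eats Deer Mouse (level 2); other prey at levels: Red Squirrel 2, Red-backed Vole 2 → level 3.
Red Fox eats Mink (level 3); other prey at levels: Deer Mouse 2, Boreal Owl 3 → level 4.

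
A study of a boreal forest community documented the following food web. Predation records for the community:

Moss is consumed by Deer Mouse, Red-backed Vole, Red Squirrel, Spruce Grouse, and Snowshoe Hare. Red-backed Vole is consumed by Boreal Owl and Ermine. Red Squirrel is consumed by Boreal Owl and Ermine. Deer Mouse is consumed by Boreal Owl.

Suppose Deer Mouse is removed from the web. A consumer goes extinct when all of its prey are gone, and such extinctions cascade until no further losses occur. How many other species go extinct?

0

Remove Deer Mouse.
Every predator of it retains at least one other prey: Boreal Owl still has Red Squirrel, Red-backed Vole.
No consumer loses all prey, so no secondary extinctions occur.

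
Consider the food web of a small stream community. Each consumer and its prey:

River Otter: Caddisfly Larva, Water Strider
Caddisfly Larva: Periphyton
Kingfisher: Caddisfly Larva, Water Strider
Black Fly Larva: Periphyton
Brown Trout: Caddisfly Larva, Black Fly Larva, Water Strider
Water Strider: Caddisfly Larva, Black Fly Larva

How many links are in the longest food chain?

One longest chain: Periphyton → Caddisfly Larva → Water Strider → Kingfisher.
It has 4 species and 3 links.

3 links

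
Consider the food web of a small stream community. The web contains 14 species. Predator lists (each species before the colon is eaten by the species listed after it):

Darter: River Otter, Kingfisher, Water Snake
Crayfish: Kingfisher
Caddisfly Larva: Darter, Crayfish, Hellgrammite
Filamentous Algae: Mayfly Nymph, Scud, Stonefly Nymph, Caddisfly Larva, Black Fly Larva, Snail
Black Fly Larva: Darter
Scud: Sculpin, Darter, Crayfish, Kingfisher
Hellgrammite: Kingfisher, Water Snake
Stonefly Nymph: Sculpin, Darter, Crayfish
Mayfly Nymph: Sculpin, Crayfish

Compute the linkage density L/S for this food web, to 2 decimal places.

There are L = 25 links among S = 14 species.
L/S = 25/14 = 1.7857 ≈ 1.79.

L/S = 1.79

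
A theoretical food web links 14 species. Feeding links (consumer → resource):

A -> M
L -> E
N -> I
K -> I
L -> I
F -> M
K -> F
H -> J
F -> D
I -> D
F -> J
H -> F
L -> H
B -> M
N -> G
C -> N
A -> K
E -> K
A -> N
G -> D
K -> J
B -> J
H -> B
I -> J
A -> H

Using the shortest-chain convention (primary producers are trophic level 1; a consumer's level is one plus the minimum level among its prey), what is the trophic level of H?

J is a producer → level 1.
H eats J → level 2.

Trophic level 2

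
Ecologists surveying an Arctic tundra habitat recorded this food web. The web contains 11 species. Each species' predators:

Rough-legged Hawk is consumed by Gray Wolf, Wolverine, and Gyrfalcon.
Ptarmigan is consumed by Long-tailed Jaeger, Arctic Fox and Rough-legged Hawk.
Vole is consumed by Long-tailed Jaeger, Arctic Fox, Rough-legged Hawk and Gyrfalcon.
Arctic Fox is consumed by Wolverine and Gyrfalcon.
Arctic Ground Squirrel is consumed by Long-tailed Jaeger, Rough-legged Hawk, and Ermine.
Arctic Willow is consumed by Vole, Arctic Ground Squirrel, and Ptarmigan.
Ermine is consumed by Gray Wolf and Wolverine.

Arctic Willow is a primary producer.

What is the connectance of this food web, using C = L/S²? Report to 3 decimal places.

The web has S = 11 species and L = 20 feeding links.
C = L / S² = 20 / 121 = 0.1653 ≈ 0.165.

C = 0.165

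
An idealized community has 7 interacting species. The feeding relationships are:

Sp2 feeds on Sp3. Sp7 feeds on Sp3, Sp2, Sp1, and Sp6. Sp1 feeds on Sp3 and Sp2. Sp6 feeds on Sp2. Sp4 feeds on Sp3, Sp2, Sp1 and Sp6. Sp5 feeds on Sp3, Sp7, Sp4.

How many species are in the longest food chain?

5 species

One longest chain: Sp3 → Sp2 → Sp1 → Sp7 → Sp5.
It has 5 species and 4 links.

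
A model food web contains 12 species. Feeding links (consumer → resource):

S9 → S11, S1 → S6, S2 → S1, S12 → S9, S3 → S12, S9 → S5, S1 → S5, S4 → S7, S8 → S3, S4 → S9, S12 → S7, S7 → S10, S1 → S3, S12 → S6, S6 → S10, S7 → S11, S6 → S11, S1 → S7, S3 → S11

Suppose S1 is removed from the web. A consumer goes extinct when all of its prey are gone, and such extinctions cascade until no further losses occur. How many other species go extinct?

1

Remove S1.
Round 1: S2 (all prey gone) → extinct.
No further losses. Total secondary extinctions: 1.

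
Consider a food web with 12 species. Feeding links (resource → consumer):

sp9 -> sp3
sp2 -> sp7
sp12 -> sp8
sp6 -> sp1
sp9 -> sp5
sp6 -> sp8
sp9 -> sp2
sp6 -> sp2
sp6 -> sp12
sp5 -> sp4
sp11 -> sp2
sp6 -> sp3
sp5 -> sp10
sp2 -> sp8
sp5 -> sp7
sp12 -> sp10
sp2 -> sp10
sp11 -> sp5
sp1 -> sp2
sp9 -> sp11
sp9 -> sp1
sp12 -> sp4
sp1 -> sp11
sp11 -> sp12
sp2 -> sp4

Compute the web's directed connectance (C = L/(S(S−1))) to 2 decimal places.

C = 0.19

The web has S = 12 species and L = 25 feeding links.
C = L / (S(S−1)) = 25 / 132 = 0.1894 ≈ 0.19.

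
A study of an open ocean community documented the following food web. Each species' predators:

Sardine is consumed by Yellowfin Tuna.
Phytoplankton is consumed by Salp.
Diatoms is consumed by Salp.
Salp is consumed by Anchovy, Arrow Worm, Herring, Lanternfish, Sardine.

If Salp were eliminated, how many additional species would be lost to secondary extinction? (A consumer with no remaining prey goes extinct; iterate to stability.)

6

Remove Salp.
Round 1: Lanternfish (all prey gone), Herring (all prey gone), Anchovy (all prey gone), Arrow Worm (all prey gone), Sardine (all prey gone) → extinct.
Round 2: Yellowfin Tuna (all prey gone) → extinct.
No further losses. Total secondary extinctions: 6.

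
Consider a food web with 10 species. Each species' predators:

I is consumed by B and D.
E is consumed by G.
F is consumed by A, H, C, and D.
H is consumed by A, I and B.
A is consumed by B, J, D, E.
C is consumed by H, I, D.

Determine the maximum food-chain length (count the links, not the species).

5 links

One longest chain: F → C → H → A → E → G.
It has 6 species and 5 links.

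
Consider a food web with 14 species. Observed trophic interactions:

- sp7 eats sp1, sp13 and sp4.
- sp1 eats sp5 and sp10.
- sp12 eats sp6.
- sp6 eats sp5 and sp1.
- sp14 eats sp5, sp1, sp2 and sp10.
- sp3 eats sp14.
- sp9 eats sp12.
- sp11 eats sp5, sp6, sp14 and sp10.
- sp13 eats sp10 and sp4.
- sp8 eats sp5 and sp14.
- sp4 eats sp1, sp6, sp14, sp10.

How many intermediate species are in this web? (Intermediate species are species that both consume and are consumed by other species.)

6

Intermediate species (has both prey and predators): sp1, sp14, sp6, sp12, sp4, sp13.
Count: 6.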